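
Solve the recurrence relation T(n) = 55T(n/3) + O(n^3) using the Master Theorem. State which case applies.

Master Theorem for T(n) = 55T(n/3) + O(n^3):

a = 55, b = 3, c = 3
log_b(a) = log_3(55) = 3.6476

Case 1: c = 3 < log_3(55) = 3.6476
T(n) = O(n^(log_3 55))

For T(n) = 55T(n/3) + O(n^3): log_3(55) = 3.6476. This is Case 1 of the Master Theorem (c < log_b(a), work dominated by leaves), giving O(n^(log_3 55)).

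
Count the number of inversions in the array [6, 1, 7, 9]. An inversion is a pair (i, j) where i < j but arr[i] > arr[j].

Finding inversions in [6, 1, 7, 9]:

(0, 1): arr[0]=6 > arr[1]=1

Total inversions: 1

The array has 1 inversion(s): (0,1). Each pair (i,j) satisfies i < j and arr[i] > arr[j].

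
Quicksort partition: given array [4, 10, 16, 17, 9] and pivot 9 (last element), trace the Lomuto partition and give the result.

Lomuto partition with pivot = 9:

Initial array: [4, 10, 16, 17, 9]

arr[0]=4 <= 9: swap with position 0, array becomes [4, 10, 16, 17, 9]
arr[1]=10 > 9: no swap
arr[2]=16 > 9: no swap
arr[3]=17 > 9: no swap

Place pivot at position 1: [4, 9, 16, 17, 10]
Pivot position: 1

After partitioning with pivot 9, the array becomes [4, 9, 16, 17, 10]. The pivot is placed at index 1. All elements to the left of the pivot are <= 9, and all elements to the right are > 9.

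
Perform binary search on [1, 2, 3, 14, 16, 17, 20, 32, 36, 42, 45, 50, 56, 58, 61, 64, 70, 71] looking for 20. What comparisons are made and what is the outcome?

Binary search for 20 in [1, 2, 3, 14, 16, 17, 20, 32, 36, 42, 45, 50, 56, 58, 61, 64, 70, 71]:

lo=0, hi=17, mid=8, arr[mid]=36 -> 36 > 20, search left half
lo=0, hi=7, mid=3, arr[mid]=14 -> 14 < 20, search right half
lo=4, hi=7, mid=5, arr[mid]=17 -> 17 < 20, search right half
lo=6, hi=7, mid=6, arr[mid]=20 -> Found target at index 6!

Binary search finds 20 at index 6 after 4 comparisons. The search repeatedly halves the search space by comparing with the middle element.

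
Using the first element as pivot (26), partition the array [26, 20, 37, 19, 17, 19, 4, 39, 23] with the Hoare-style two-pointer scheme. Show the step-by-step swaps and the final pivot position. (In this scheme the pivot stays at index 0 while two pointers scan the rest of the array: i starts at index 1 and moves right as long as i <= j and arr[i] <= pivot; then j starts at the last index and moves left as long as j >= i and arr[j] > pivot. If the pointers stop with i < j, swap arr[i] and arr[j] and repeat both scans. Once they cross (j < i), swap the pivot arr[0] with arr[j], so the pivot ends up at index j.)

Hoare-style two-pointer partition with pivot = 26:

Initial array: [26, 20, 37, 19, 17, 19, 4, 39, 23]

Pointers start at i = 1, j = 8.
i stops at index 2 (arr[2]=37 > 26), j stops at index 8 (arr[8]=23 <= 26): swap arr[2] and arr[8], array becomes [26, 20, 23, 19, 17, 19, 4, 39, 37]
i ends at 7, j ends at 6: the pointers have crossed (j < i), so scanning stops.

Swap pivot arr[0] with arr[6] to place pivot at position 6: [4, 20, 23, 19, 17, 19, 26, 39, 37]
Pivot position: 6

After partitioning with pivot 26, the array becomes [4, 20, 23, 19, 17, 19, 26, 39, 37]. The pivot is placed at index 6. All elements to the left of the pivot are <= 26, and all elements to the right are > 26.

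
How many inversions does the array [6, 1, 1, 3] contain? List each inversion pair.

Finding inversions in [6, 1, 1, 3]:

(0, 1): arr[0]=6 > arr[1]=1
(0, 2): arr[0]=6 > arr[2]=1
(0, 3): arr[0]=6 > arr[3]=3

Total inversions: 3

The array has 3 inversion(s): (0,1), (0,2), (0,3). Each pair (i,j) satisfies i < j and arr[i] > arr[j].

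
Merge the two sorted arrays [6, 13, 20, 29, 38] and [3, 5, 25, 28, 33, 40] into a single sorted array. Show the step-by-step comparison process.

Merging process:

Compare 6 vs 3: take 3 from right. Merged: [3]
Compare 6 vs 5: take 5 from right. Merged: [3, 5]
Compare 6 vs 25: take 6 from left. Merged: [3, 5, 6]
Compare 13 vs 25: take 13 from left. Merged: [3, 5, 6, 13]
Compare 20 vs 25: take 20 from left. Merged: [3, 5, 6, 13, 20]
Compare 29 vs 25: take 25 from right. Merged: [3, 5, 6, 13, 20, 25]
Compare 29 vs 28: take 28 from right. Merged: [3, 5, 6, 13, 20, 25, 28]
Compare 29 vs 33: take 29 from left. Merged: [3, 5, 6, 13, 20, 25, 28, 29]
Compare 38 vs 33: take 33 from right. Merged: [3, 5, 6, 13, 20, 25, 28, 29, 33]
Compare 38 vs 40: take 38 from left. Merged: [3, 5, 6, 13, 20, 25, 28, 29, 33, 38]
Append remaining from right: [40]. Merged: [3, 5, 6, 13, 20, 25, 28, 29, 33, 38, 40]

Final merged array: [3, 5, 6, 13, 20, 25, 28, 29, 33, 38, 40]
Total comparisons: 10

The merged array is [3, 5, 6, 13, 20, 25, 28, 29, 33, 38, 40], requiring 10 comparisons. The merge step runs in O(n) time where n is the total number of elements.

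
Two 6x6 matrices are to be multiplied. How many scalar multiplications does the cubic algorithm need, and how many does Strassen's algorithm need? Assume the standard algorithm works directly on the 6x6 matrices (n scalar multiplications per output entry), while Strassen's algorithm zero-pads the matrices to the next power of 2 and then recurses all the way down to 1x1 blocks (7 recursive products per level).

Matrix multiplication for 6x6 matrices:

Strassen's algorithm requires power-of-2 dimensions. Pad 6x6 to 8x8 (next power of 2).

Standard algorithm: 6^3 = 216 multiplications
Strassen's algorithm: 7^(log2(8)) = 7^3 = 343 multiplications
Difference: 216 - 343 = -127 (Strassen uses MORE here due to padding overhead — for small or just-over-power-of-2 n, padding can outweigh the per-level savings)

Standard: 216 multiplications (6^3). Strassen: 343 multiplications (7^3, after padding to 8x8). Strassen reduces 8 recursive multiplications to 7 at each level.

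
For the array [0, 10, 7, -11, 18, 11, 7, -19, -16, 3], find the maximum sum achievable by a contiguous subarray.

Using Kadane's algorithm on [0, 10, 7, -11, 18, 11, 7, -19, -16, 3]:

Scanning through the array:
Position 1 (value 10): max_ending_here = 10, max_so_far = 10
Position 2 (value 7): max_ending_here = 17, max_so_far = 17
Position 3 (value -11): max_ending_here = 6, max_so_far = 17
Position 4 (value 18): max_ending_here = 24, max_so_far = 24
Position 5 (value 11): max_ending_here = 35, max_so_far = 35
Position 6 (value 7): max_ending_here = 42, max_so_far = 42
Position 7 (value -19): max_ending_here = 23, max_so_far = 42
Position 8 (value -16): max_ending_here = 7, max_so_far = 42
Position 9 (value 3): max_ending_here = 10, max_so_far = 42

Maximum subarray: [0, 10, 7, -11, 18, 11, 7]
Maximum sum: 42

The maximum subarray is [0, 10, 7, -11, 18, 11, 7] with sum 42. This subarray runs from index 0 to index 6.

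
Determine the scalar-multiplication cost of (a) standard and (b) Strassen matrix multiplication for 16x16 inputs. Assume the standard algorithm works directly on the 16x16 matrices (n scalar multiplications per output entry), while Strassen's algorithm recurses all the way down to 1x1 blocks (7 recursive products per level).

Matrix multiplication for 16x16 matrices:

Standard algorithm: 16^3 = 4096 multiplications
Strassen's algorithm: 7^(log2(16)) = 7^4 = 2401 multiplications
Savings: 4096 - 2401 = 1695 multiplications

Standard: 4096 multiplications (16^3). Strassen: 2401 multiplications (7^4). Strassen reduces 8 recursive multiplications to 7 at each level.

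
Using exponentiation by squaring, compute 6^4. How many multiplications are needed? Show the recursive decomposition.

Computing 6^4 by squaring (build up from 6^1; each line after the first costs one multiplication):

6^1 = 6
6^2 = (6^1)^2 = 6^2 = 36
6^4 = (6^2)^2 = 36^2 = 1296

Result: 1296
Multiplications needed: 2 (2 lines after 6^1)

6^4 = 1296. Using exponentiation by squaring, this requires 2 multiplications. The key idea: if the exponent is even, square the half-power; if odd, multiply by the base once.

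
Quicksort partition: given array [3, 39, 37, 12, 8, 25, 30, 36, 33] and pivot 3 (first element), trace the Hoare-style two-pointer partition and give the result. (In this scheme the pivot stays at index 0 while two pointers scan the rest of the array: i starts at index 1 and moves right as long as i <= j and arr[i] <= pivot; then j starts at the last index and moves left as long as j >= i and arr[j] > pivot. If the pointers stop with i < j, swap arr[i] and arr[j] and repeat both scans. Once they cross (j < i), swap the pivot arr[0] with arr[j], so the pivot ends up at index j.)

Hoare-style two-pointer partition with pivot = 3:

Initial array: [3, 39, 37, 12, 8, 25, 30, 36, 33]

Pointers start at i = 1, j = 8.
i ends at 1, j ends at 0: the pointers have crossed (j < i), so scanning stops.

j = 0, so swapping arr[0] with arr[j] leaves the pivot at position 0: [3, 39, 37, 12, 8, 25, 30, 36, 33]
Pivot position: 0

After partitioning with pivot 3, the array becomes [3, 39, 37, 12, 8, 25, 30, 36, 33]. The pivot is placed at index 0. All elements to the left of the pivot are <= 3, and all elements to the right are > 3.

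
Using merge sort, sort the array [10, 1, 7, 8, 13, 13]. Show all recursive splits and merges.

Merge sort trace:

Split: [10, 1, 7, 8, 13, 13] -> [10, 1, 7] and [8, 13, 13]
  Split: [10, 1, 7] -> [10] and [1, 7]
    Split: [1, 7] -> [1] and [7]
    Merge: [1] + [7] -> [1, 7]
  Merge: [10] + [1, 7] -> [1, 7, 10]
  Split: [8, 13, 13] -> [8] and [13, 13]
    Split: [13, 13] -> [13] and [13]
    Merge: [13] + [13] -> [13, 13]
  Merge: [8] + [13, 13] -> [8, 13, 13]
Merge: [1, 7, 10] + [8, 13, 13] -> [1, 7, 8, 10, 13, 13]

Final sorted array: [1, 7, 8, 10, 13, 13]

The merge sort proceeds by recursively splitting the array and merging sorted halves.
After all merges, the sorted array is [1, 7, 8, 10, 13, 13].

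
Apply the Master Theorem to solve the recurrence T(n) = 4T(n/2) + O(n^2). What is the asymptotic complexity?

Master Theorem for T(n) = 4T(n/2) + O(n^2):

a = 4, b = 2, c = 2
log_b(a) = log_2(4) = 2.0000

Case 2: c = 2 = log_2(4) = 2.0000
T(n) = O(n^2 log n) = O(n^2 log n)

For T(n) = 4T(n/2) + O(n^2): log_2(4) = 2.0000. This is Case 2 of the Master Theorem (c = log_b(a), equal work at all levels), giving O(n^2 log n).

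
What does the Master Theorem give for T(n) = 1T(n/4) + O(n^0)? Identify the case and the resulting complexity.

Master Theorem for T(n) = 1T(n/4) + O(n^0):

a = 1, b = 4, c = 0
log_b(a) = log_4(1) = 0.0000

Case 2: c = 0 = log_4(1) = 0.0000
T(n) = O(n^0 log n) = O(log n)

For T(n) = 1T(n/4) + O(n^0): log_4(1) = 0.0000. This is Case 2 of the Master Theorem (c = log_b(a), equal work at all levels), giving O(log n).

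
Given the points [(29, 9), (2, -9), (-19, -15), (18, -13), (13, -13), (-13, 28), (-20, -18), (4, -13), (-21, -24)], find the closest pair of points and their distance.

Computing all pairwise distances among 9 points:

d((29, 9), (2, -9)) = 32.45
d((29, 9), (-19, -15)) = 53.6656
d((29, 9), (18, -13)) = 24.5967
d((29, 9), (13, -13)) = 27.2029
d((29, 9), (-13, 28)) = 46.0977
d((29, 9), (-20, -18)) = 55.9464
d((29, 9), (4, -13)) = 33.3017
d((29, 9), (-21, -24)) = 59.9083
d((2, -9), (-19, -15)) = 21.8403
d((2, -9), (18, -13)) = 16.4924
d((2, -9), (13, -13)) = 11.7047
d((2, -9), (-13, 28)) = 39.9249
d((2, -9), (-20, -18)) = 23.7697
d((2, -9), (4, -13)) = 4.4721
d((2, -9), (-21, -24)) = 27.4591
d((-19, -15), (18, -13)) = 37.054
d((-19, -15), (13, -13)) = 32.0624
d((-19, -15), (-13, 28)) = 43.4166
d((-19, -15), (-20, -18)) = 3.1623 <-- minimum
d((-19, -15), (4, -13)) = 23.0868
d((-19, -15), (-21, -24)) = 9.2195
d((18, -13), (13, -13)) = 5.0
d((18, -13), (-13, 28)) = 51.4004
d((18, -13), (-20, -18)) = 38.3275
d((18, -13), (4, -13)) = 14.0
d((18, -13), (-21, -24)) = 40.5216
d((13, -13), (-13, 28)) = 48.5489
d((13, -13), (-20, -18)) = 33.3766
d((13, -13), (4, -13)) = 9.0
d((13, -13), (-21, -24)) = 35.7351
d((-13, 28), (-20, -18)) = 46.5296
d((-13, 28), (4, -13)) = 44.3847
d((-13, 28), (-21, -24)) = 52.6118
d((-20, -18), (4, -13)) = 24.5153
d((-20, -18), (-21, -24)) = 6.0828
d((4, -13), (-21, -24)) = 27.313

Closest pair: (-19, -15) and (-20, -18) with distance 3.1623

The closest pair is (-19, -15) and (-20, -18) with Euclidean distance 3.1623. For 9 points, brute-force pairwise comparison is shown above. For large n, the divide-and-conquer algorithm (sort by x, recurse on halves, check the dividing strip) achieves O(n log n).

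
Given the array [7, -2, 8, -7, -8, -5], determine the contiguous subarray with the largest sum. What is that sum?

Using Kadane's algorithm on [7, -2, 8, -7, -8, -5]:

Scanning through the array:
Position 1 (value -2): max_ending_here = 5, max_so_far = 7
Position 2 (value 8): max_ending_here = 13, max_so_far = 13
Position 3 (value -7): max_ending_here = 6, max_so_far = 13
Position 4 (value -8): max_ending_here = -2, max_so_far = 13
Position 5 (value -5): max_ending_here = -5, max_so_far = 13

Maximum subarray: [7, -2, 8]
Maximum sum: 13

The maximum subarray is [7, -2, 8] with sum 13. This subarray runs from index 0 to index 2.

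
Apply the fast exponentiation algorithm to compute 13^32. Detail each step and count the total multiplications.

Computing 13^32 by squaring (build up from 13^1; each line after the first costs one multiplication):

13^1 = 13
13^2 = (13^1)^2 = 13^2 = 169
13^4 = (13^2)^2 = 169^2 = 28561
13^8 = (13^4)^2 = 28561^2 = 815730721
13^16 = (13^8)^2 = 815730721^2 = 665416609183179841
13^32 = (13^16)^2 = 665416609183179841^2 = 442779263776840698304313192148785281

Result: 442779263776840698304313192148785281
Multiplications needed: 5 (5 lines after 13^1)

13^32 = 442779263776840698304313192148785281. Using exponentiation by squaring, this requires 5 multiplications. The key idea: if the exponent is even, square the half-power; if odd, multiply by the base once.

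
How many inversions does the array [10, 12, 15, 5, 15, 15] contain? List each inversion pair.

Finding inversions in [10, 12, 15, 5, 15, 15]:

(0, 3): arr[0]=10 > arr[3]=5
(1, 3): arr[1]=12 > arr[3]=5
(2, 3): arr[2]=15 > arr[3]=5

Total inversions: 3

The array has 3 inversion(s): (0,3), (1,3), (2,3). Each pair (i,j) satisfies i < j and arr[i] > arr[j].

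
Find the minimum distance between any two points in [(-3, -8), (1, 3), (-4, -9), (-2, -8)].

Computing all pairwise distances among 4 points:

d((-3, -8), (1, 3)) = 11.7047
d((-3, -8), (-4, -9)) = 1.4142
d((-3, -8), (-2, -8)) = 1.0 <-- minimum
d((1, 3), (-4, -9)) = 13.0
d((1, 3), (-2, -8)) = 11.4018
d((-4, -9), (-2, -8)) = 2.2361

Closest pair: (-3, -8) and (-2, -8) with distance 1.0

The closest pair is (-3, -8) and (-2, -8) with Euclidean distance 1.0. For 4 points, brute-force pairwise comparison is shown above. For large n, the divide-and-conquer algorithm (sort by x, recurse on halves, check the dividing strip) achieves O(n log n).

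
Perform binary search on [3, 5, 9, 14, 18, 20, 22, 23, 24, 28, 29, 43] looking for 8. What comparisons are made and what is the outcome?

Binary search for 8 in [3, 5, 9, 14, 18, 20, 22, 23, 24, 28, 29, 43]:

lo=0, hi=11, mid=5, arr[mid]=20 -> 20 > 8, search left half
lo=0, hi=4, mid=2, arr[mid]=9 -> 9 > 8, search left half
lo=0, hi=1, mid=0, arr[mid]=3 -> 3 < 8, search right half
lo=1, hi=1, mid=1, arr[mid]=5 -> 5 < 8, search right half
lo=2 > hi=1, target 8 not found

Binary search determines that 8 is not in the array after 4 comparisons. The search space was exhausted without finding the target.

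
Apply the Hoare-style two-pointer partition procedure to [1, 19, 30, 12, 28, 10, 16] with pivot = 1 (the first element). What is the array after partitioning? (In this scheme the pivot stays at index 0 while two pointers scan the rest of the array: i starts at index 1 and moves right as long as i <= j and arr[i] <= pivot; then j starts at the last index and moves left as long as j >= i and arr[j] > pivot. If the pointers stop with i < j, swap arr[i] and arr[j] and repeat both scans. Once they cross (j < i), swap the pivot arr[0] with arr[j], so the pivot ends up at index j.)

Hoare-style two-pointer partition with pivot = 1:

Initial array: [1, 19, 30, 12, 28, 10, 16]

Pointers start at i = 1, j = 6.
i ends at 1, j ends at 0: the pointers have crossed (j < i), so scanning stops.

j = 0, so swapping arr[0] with arr[j] leaves the pivot at position 0: [1, 19, 30, 12, 28, 10, 16]
Pivot position: 0

After partitioning with pivot 1, the array becomes [1, 19, 30, 12, 28, 10, 16]. The pivot is placed at index 0. All elements to the left of the pivot are <= 1, and all elements to the right are > 1.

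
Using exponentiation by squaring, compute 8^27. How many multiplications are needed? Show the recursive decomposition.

Computing 8^27 by squaring (build up from 8^1; each line after the first costs one multiplication):

8^1 = 8
8^2 = (8^1)^2 = 8^2 = 64
8^3 = 8 * 8^2 = 8 * 64 = 512
8^6 = (8^3)^2 = 512^2 = 262144
8^12 = (8^6)^2 = 262144^2 = 68719476736
8^13 = 8 * 8^12 = 8 * 68719476736 = 549755813888
8^26 = (8^13)^2 = 549755813888^2 = 302231454903657293676544
8^27 = 8 * 8^26 = 8 * 302231454903657293676544 = 2417851639229258349412352

Result: 2417851639229258349412352
Multiplications needed: 7 (7 lines after 8^1)

8^27 = 2417851639229258349412352. Using exponentiation by squaring, this requires 7 multiplications. The key idea: if the exponent is even, square the half-power; if odd, multiply by the base once.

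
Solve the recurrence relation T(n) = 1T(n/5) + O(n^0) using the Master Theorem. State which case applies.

Master Theorem for T(n) = 1T(n/5) + O(n^0):

a = 1, b = 5, c = 0
log_b(a) = log_5(1) = 0.0000

Case 2: c = 0 = log_5(1) = 0.0000
T(n) = O(n^0 log n) = O(log n)

For T(n) = 1T(n/5) + O(n^0): log_5(1) = 0.0000. This is Case 2 of the Master Theorem (c = log_b(a), equal work at all levels), giving O(log n).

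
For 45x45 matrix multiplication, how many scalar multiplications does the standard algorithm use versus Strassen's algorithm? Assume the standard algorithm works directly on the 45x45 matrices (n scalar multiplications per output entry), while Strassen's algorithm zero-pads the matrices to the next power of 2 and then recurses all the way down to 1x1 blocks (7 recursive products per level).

Matrix multiplication for 45x45 matrices:

Strassen's algorithm requires power-of-2 dimensions. Pad 45x45 to 64x64 (next power of 2).

Standard algorithm: 45^3 = 91125 multiplications
Strassen's algorithm: 7^(log2(64)) = 7^6 = 117649 multiplications
Difference: 91125 - 117649 = -26524 (Strassen uses MORE here due to padding overhead — for small or just-over-power-of-2 n, padding can outweigh the per-level savings)

Standard: 91125 multiplications (45^3). Strassen: 117649 multiplications (7^6, after padding to 64x64). Strassen reduces 8 recursive multiplications to 7 at each level.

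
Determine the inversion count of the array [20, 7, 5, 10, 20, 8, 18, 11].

Finding inversions in [20, 7, 5, 10, 20, 8, 18, 11]:

(0, 1): arr[0]=20 > arr[1]=7
(0, 2): arr[0]=20 > arr[2]=5
(0, 3): arr[0]=20 > arr[3]=10
(0, 5): arr[0]=20 > arr[5]=8
(0, 6): arr[0]=20 > arr[6]=18
(0, 7): arr[0]=20 > arr[7]=11
(1, 2): arr[1]=7 > arr[2]=5
(3, 5): arr[3]=10 > arr[5]=8
(4, 5): arr[4]=20 > arr[5]=8
(4, 6): arr[4]=20 > arr[6]=18
(4, 7): arr[4]=20 > arr[7]=11
(6, 7): arr[6]=18 > arr[7]=11

Total inversions: 12

The array has 12 inversion(s): (0,1), (0,2), (0,3), (0,5), (0,6), (0,7), (1,2), (3,5), (4,5), (4,6), (4,7), (6,7). Each pair (i,j) satisfies i < j and arr[i] > arr[j].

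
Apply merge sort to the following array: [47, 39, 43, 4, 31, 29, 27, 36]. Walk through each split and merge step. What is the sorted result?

Merge sort trace:

Split: [47, 39, 43, 4, 31, 29, 27, 36] -> [47, 39, 43, 4] and [31, 29, 27, 36]
  Split: [47, 39, 43, 4] -> [47, 39] and [43, 4]
    Split: [47, 39] -> [47] and [39]
    Merge: [47] + [39] -> [39, 47]
    Split: [43, 4] -> [43] and [4]
    Merge: [43] + [4] -> [4, 43]
  Merge: [39, 47] + [4, 43] -> [4, 39, 43, 47]
  Split: [31, 29, 27, 36] -> [31, 29] and [27, 36]
    Split: [31, 29] -> [31] and [29]
    Merge: [31] + [29] -> [29, 31]
    Split: [27, 36] -> [27] and [36]
    Merge: [27] + [36] -> [27, 36]
  Merge: [29, 31] + [27, 36] -> [27, 29, 31, 36]
Merge: [4, 39, 43, 47] + [27, 29, 31, 36] -> [4, 27, 29, 31, 36, 39, 43, 47]

Final sorted array: [4, 27, 29, 31, 36, 39, 43, 47]

The merge sort proceeds by recursively splitting the array and merging sorted halves.
After all merges, the sorted array is [4, 27, 29, 31, 36, 39, 43, 47].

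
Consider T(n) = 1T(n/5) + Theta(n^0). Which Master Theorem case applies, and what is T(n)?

Master Theorem for T(n) = 1T(n/5) + O(n^0):

a = 1, b = 5, c = 0
log_b(a) = log_5(1) = 0.0000

Case 2: c = 0 = log_5(1) = 0.0000
T(n) = O(n^0 log n) = O(log n)

For T(n) = 1T(n/5) + O(n^0): log_5(1) = 0.0000. This is Case 2 of the Master Theorem (c = log_b(a), equal work at all levels), giving O(log n).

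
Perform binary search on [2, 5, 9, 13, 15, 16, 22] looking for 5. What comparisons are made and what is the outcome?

Binary search for 5 in [2, 5, 9, 13, 15, 16, 22]:

lo=0, hi=6, mid=3, arr[mid]=13 -> 13 > 5, search left half
lo=0, hi=2, mid=1, arr[mid]=5 -> Found target at index 1!

Binary search finds 5 at index 1 after 2 comparisons. The search repeatedly halves the search space by comparing with the middle element.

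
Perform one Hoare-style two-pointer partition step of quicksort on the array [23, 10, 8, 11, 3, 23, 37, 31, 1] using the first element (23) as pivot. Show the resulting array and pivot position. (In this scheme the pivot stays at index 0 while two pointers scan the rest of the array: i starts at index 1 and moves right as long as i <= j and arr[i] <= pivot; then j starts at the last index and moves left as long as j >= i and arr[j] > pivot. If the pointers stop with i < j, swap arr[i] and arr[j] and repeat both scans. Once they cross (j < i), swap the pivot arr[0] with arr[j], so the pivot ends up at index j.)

Hoare-style two-pointer partition with pivot = 23:

Initial array: [23, 10, 8, 11, 3, 23, 37, 31, 1]

Pointers start at i = 1, j = 8.
i stops at index 6 (arr[6]=37 > 23), j stops at index 8 (arr[8]=1 <= 23): swap arr[6] and arr[8], array becomes [23, 10, 8, 11, 3, 23, 1, 31, 37]
i ends at 7, j ends at 6: the pointers have crossed (j < i), so scanning stops.

Swap pivot arr[0] with arr[6] to place pivot at position 6: [1, 10, 8, 11, 3, 23, 23, 31, 37]
Pivot position: 6

After partitioning with pivot 23, the array becomes [1, 10, 8, 11, 3, 23, 23, 31, 37]. The pivot is placed at index 6. All elements to the left of the pivot are <= 23, and all elements to the right are > 23.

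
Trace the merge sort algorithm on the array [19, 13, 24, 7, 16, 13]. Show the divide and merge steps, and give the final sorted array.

Merge sort trace:

Split: [19, 13, 24, 7, 16, 13] -> [19, 13, 24] and [7, 16, 13]
  Split: [19, 13, 24] -> [19] and [13, 24]
    Split: [13, 24] -> [13] and [24]
    Merge: [13] + [24] -> [13, 24]
  Merge: [19] + [13, 24] -> [13, 19, 24]
  Split: [7, 16, 13] -> [7] and [16, 13]
    Split: [16, 13] -> [16] and [13]
    Merge: [16] + [13] -> [13, 16]
  Merge: [7] + [13, 16] -> [7, 13, 16]
Merge: [13, 19, 24] + [7, 13, 16] -> [7, 13, 13, 16, 19, 24]

Final sorted array: [7, 13, 13, 16, 19, 24]

The merge sort proceeds by recursively splitting the array and merging sorted halves.
After all merges, the sorted array is [7, 13, 13, 16, 19, 24].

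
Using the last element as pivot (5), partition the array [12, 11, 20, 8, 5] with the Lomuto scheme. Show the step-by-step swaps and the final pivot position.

Lomuto partition with pivot = 5:

Initial array: [12, 11, 20, 8, 5]

arr[0]=12 > 5: no swap
arr[1]=11 > 5: no swap
arr[2]=20 > 5: no swap
arr[3]=8 > 5: no swap

Place pivot at position 0: [5, 11, 20, 8, 12]
Pivot position: 0

After partitioning with pivot 5, the array becomes [5, 11, 20, 8, 12]. The pivot is placed at index 0. All elements to the left of the pivot are <= 5, and all elements to the right are > 5.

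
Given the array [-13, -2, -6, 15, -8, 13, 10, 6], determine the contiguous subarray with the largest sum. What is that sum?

Using Kadane's algorithm on [-13, -2, -6, 15, -8, 13, 10, 6]:

Scanning through the array:
Position 1 (value -2): max_ending_here = -2, max_so_far = -2
Position 2 (value -6): max_ending_here = -6, max_so_far = -2
Position 3 (value 15): max_ending_here = 15, max_so_far = 15
Position 4 (value -8): max_ending_here = 7, max_so_far = 15
Position 5 (value 13): max_ending_here = 20, max_so_far = 20
Position 6 (value 10): max_ending_here = 30, max_so_far = 30
Position 7 (value 6): max_ending_here = 36, max_so_far = 36

Maximum subarray: [15, -8, 13, 10, 6]
Maximum sum: 36

The maximum subarray is [15, -8, 13, 10, 6] with sum 36. This subarray runs from index 3 to index 7.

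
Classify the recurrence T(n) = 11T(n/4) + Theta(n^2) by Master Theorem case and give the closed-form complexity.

Master Theorem for T(n) = 11T(n/4) + O(n^2):

a = 11, b = 4, c = 2
log_b(a) = log_4(11) = 1.7297

Case 3: c = 2 > log_4(11) = 1.7297
T(n) = O(n^2) = O(n^2)

For T(n) = 11T(n/4) + O(n^2): log_4(11) = 1.7297. This is Case 3 of the Master Theorem (c > log_b(a), work dominated by root), giving O(n^2).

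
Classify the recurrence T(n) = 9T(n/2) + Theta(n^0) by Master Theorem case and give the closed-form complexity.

Master Theorem for T(n) = 9T(n/2) + O(n^0):

a = 9, b = 2, c = 0
log_b(a) = log_2(9) = 3.1699

Case 1: c = 0 < log_2(9) = 3.1699
T(n) = O(n^(log_2 9))

For T(n) = 9T(n/2) + O(n^0): log_2(9) = 3.1699. This is Case 1 of the Master Theorem (c < log_b(a), work dominated by leaves), giving O(n^(log_2 9)).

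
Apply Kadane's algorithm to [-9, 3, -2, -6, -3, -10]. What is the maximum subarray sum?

Using Kadane's algorithm on [-9, 3, -2, -6, -3, -10]:

Scanning through the array:
Position 1 (value 3): max_ending_here = 3, max_so_far = 3
Position 2 (value -2): max_ending_here = 1, max_so_far = 3
Position 3 (value -6): max_ending_here = -5, max_so_far = 3
Position 4 (value -3): max_ending_here = -3, max_so_far = 3
Position 5 (value -10): max_ending_here = -10, max_so_far = 3

Maximum subarray: [3]
Maximum sum: 3

The maximum subarray is [3] with sum 3. This subarray runs from index 1 to index 1.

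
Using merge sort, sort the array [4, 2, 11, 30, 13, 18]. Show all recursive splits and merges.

Merge sort trace:

Split: [4, 2, 11, 30, 13, 18] -> [4, 2, 11] and [30, 13, 18]
  Split: [4, 2, 11] -> [4] and [2, 11]
    Split: [2, 11] -> [2] and [11]
    Merge: [2] + [11] -> [2, 11]
  Merge: [4] + [2, 11] -> [2, 4, 11]
  Split: [30, 13, 18] -> [30] and [13, 18]
    Split: [13, 18] -> [13] and [18]
    Merge: [13] + [18] -> [13, 18]
  Merge: [30] + [13, 18] -> [13, 18, 30]
Merge: [2, 4, 11] + [13, 18, 30] -> [2, 4, 11, 13, 18, 30]

Final sorted array: [2, 4, 11, 13, 18, 30]

The merge sort proceeds by recursively splitting the array and merging sorted halves.
After all merges, the sorted array is [2, 4, 11, 13, 18, 30].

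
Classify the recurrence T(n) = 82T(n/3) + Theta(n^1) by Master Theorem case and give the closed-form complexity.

Master Theorem for T(n) = 82T(n/3) + O(n^1):

a = 82, b = 3, c = 1
log_b(a) = log_3(82) = 4.0112

Case 1: c = 1 < log_3(82) = 4.0112
T(n) = O(n^(log_3 82))

For T(n) = 82T(n/3) + O(n^1): log_3(82) = 4.0112. This is Case 1 of the Master Theorem (c < log_b(a), work dominated by leaves), giving O(n^(log_3 82)).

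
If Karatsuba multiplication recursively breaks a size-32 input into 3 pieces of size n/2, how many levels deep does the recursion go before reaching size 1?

For divide and conquer with division factor 2:

Problem sizes at each level:
Level 0: 32
Level 1: 16
Level 2: 8
Level 3: 4
Level 4: 2
Level 5: 1

The root is level 0 and the size-1 base case is level 5 (the tree spans levels 0 through 5, i.e. 6 levels counting the root), so the depth is the number of divisions: log_2(32) = 5

The recursion tree depth is log_2(32) = 5. At each level, the problem size is divided by 2, so it takes 5 divisions to reduce to a base case of size 1. The algorithm makes 3 recursive calls at each level.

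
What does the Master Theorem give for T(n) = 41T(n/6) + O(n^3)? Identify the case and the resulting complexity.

Master Theorem for T(n) = 41T(n/6) + O(n^3):

a = 41, b = 6, c = 3
log_b(a) = log_6(41) = 2.0726

Case 3: c = 3 > log_6(41) = 2.0726
T(n) = O(n^3) = O(n^3)

For T(n) = 41T(n/6) + O(n^3): log_6(41) = 2.0726. This is Case 3 of the Master Theorem (c > log_b(a), work dominated by root), giving O(n^3).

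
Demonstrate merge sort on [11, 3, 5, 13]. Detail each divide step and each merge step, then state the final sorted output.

Merge sort trace:

Split: [11, 3, 5, 13] -> [11, 3] and [5, 13]
  Split: [11, 3] -> [11] and [3]
  Merge: [11] + [3] -> [3, 11]
  Split: [5, 13] -> [5] and [13]
  Merge: [5] + [13] -> [5, 13]
Merge: [3, 11] + [5, 13] -> [3, 5, 11, 13]

Final sorted array: [3, 5, 11, 13]

The merge sort proceeds by recursively splitting the array and merging sorted halves.
After all merges, the sorted array is [3, 5, 11, 13].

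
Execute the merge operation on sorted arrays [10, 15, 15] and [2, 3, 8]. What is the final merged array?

Merging process:

Compare 10 vs 2: take 2 from right. Merged: [2]
Compare 10 vs 3: take 3 from right. Merged: [2, 3]
Compare 10 vs 8: take 8 from right. Merged: [2, 3, 8]
Append remaining from left: [10, 15, 15]. Merged: [2, 3, 8, 10, 15, 15]

Final merged array: [2, 3, 8, 10, 15, 15]
Total comparisons: 3

The merged array is [2, 3, 8, 10, 15, 15], requiring 3 comparisons. The merge step runs in O(n) time where n is the total number of elements.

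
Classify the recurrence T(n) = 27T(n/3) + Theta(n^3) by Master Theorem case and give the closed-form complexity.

Master Theorem for T(n) = 27T(n/3) + O(n^3):

a = 27, b = 3, c = 3
log_b(a) = log_3(27) = 3.0000

Case 2: c = 3 = log_3(27) = 3.0000
T(n) = O(n^3 log n) = O(n^3 log n)

For T(n) = 27T(n/3) + O(n^3): log_3(27) = 3.0000. This is Case 2 of the Master Theorem (c = log_b(a), equal work at all levels), giving O(n^3 log n).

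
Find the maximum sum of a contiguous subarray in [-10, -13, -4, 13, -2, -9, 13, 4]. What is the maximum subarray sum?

Using Kadane's algorithm on [-10, -13, -4, 13, -2, -9, 13, 4]:

Scanning through the array:
Position 1 (value -13): max_ending_here = -13, max_so_far = -10
Position 2 (value -4): max_ending_here = -4, max_so_far = -4
Position 3 (value 13): max_ending_here = 13, max_so_far = 13
Position 4 (value -2): max_ending_here = 11, max_so_far = 13
Position 5 (value -9): max_ending_here = 2, max_so_far = 13
Position 6 (value 13): max_ending_here = 15, max_so_far = 15
Position 7 (value 4): max_ending_here = 19, max_so_far = 19

Maximum subarray: [13, -2, -9, 13, 4]
Maximum sum: 19

The maximum subarray is [13, -2, -9, 13, 4] with sum 19. This subarray runs from index 3 to index 7.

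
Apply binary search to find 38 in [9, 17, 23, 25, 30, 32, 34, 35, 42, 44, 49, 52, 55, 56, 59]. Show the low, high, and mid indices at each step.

Binary search for 38 in [9, 17, 23, 25, 30, 32, 34, 35, 42, 44, 49, 52, 55, 56, 59]:

lo=0, hi=14, mid=7, arr[mid]=35 -> 35 < 38, search right half
lo=8, hi=14, mid=11, arr[mid]=52 -> 52 > 38, search left half
lo=8, hi=10, mid=9, arr[mid]=44 -> 44 > 38, search left half
lo=8, hi=8, mid=8, arr[mid]=42 -> 42 > 38, search left half
lo=8 > hi=7, target 38 not found

Binary search determines that 38 is not in the array after 4 comparisons. The search space was exhausted without finding the target.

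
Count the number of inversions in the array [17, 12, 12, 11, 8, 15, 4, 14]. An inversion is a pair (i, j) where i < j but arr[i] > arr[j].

Finding inversions in [17, 12, 12, 11, 8, 15, 4, 14]:

(0, 1): arr[0]=17 > arr[1]=12
(0, 2): arr[0]=17 > arr[2]=12
(0, 3): arr[0]=17 > arr[3]=11
(0, 4): arr[0]=17 > arr[4]=8
(0, 5): arr[0]=17 > arr[5]=15
(0, 6): arr[0]=17 > arr[6]=4
(0, 7): arr[0]=17 > arr[7]=14
(1, 3): arr[1]=12 > arr[3]=11
(1, 4): arr[1]=12 > arr[4]=8
(1, 6): arr[1]=12 > arr[6]=4
(2, 3): arr[2]=12 > arr[3]=11
(2, 4): arr[2]=12 > arr[4]=8
(2, 6): arr[2]=12 > arr[6]=4
(3, 4): arr[3]=11 > arr[4]=8
(3, 6): arr[3]=11 > arr[6]=4
(4, 6): arr[4]=8 > arr[6]=4
(5, 6): arr[5]=15 > arr[6]=4
(5, 7): arr[5]=15 > arr[7]=14

Total inversions: 18

The array has 18 inversion(s): (0,1), (0,2), (0,3), (0,4), (0,5), (0,6), (0,7), (1,3), (1,4), (1,6), (2,3), (2,4), (2,6), (3,4), (3,6), (4,6), (5,6), (5,7). Each pair (i,j) satisfies i < j and arr[i] > arr[j].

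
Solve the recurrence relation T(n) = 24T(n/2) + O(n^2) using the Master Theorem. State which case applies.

Master Theorem for T(n) = 24T(n/2) + O(n^2):

a = 24, b = 2, c = 2
log_b(a) = log_2(24) = 4.5850

Case 1: c = 2 < log_2(24) = 4.5850
T(n) = O(n^(log_2 24))

For T(n) = 24T(n/2) + O(n^2): log_2(24) = 4.5850. This is Case 1 of the Master Theorem (c < log_b(a), work dominated by leaves), giving O(n^(log_2 24)).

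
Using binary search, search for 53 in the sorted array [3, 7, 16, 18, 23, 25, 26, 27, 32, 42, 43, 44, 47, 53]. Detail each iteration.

Binary search for 53 in [3, 7, 16, 18, 23, 25, 26, 27, 32, 42, 43, 44, 47, 53]:

lo=0, hi=13, mid=6, arr[mid]=26 -> 26 < 53, search right half
lo=7, hi=13, mid=10, arr[mid]=43 -> 43 < 53, search right half
lo=11, hi=13, mid=12, arr[mid]=47 -> 47 < 53, search right half
lo=13, hi=13, mid=13, arr[mid]=53 -> Found target at index 13!

Binary search finds 53 at index 13 after 4 comparisons. The search repeatedly halves the search space by comparing with the middle element.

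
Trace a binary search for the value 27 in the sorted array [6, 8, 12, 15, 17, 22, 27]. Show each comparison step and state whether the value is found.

Binary search for 27 in [6, 8, 12, 15, 17, 22, 27]:

lo=0, hi=6, mid=3, arr[mid]=15 -> 15 < 27, search right half
lo=4, hi=6, mid=5, arr[mid]=22 -> 22 < 27, search right half
lo=6, hi=6, mid=6, arr[mid]=27 -> Found target at index 6!

Binary search finds 27 at index 6 after 3 comparisons. The search repeatedly halves the search space by comparing with the middle element.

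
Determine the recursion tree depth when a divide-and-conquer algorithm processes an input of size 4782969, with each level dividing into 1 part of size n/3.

For divide and conquer with division factor 3:

Problem sizes at each level:
Level 0: 4782969
Level 1: 1594323
Level 2: 531441
Level 3: 177147
Level 4: 59049
Level 5: 19683
Level 6: 6561
Level 7: 2187
Level 8: 729
Level 9: 243
Level 10: 81
Level 11: 27
Level 12: 9
Level 13: 3
Level 14: 1

The root is level 0 and the size-1 base case is level 14 (the tree spans levels 0 through 14, i.e. 15 levels counting the root), so the depth is the number of divisions: log_3(4782969) = 14

The recursion tree depth is log_3(4782969) = 14. At each level, the problem size is divided by 3, so it takes 14 divisions to reduce to a base case of size 1. The algorithm makes 1 recursive call at each level.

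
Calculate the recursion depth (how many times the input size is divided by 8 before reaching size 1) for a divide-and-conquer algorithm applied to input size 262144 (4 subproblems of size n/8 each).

For divide and conquer with division factor 8:

Problem sizes at each level:
Level 0: 262144
Level 1: 32768
Level 2: 4096
Level 3: 512
Level 4: 64
Level 5: 8
Level 6: 1

The root is level 0 and the size-1 base case is level 6 (the tree spans levels 0 through 6, i.e. 7 levels counting the root), so the depth is the number of divisions: log_8(262144) = 6

The recursion tree depth is log_8(262144) = 6. At each level, the problem size is divided by 8, so it takes 6 divisions to reduce to a base case of size 1. The algorithm makes 4 recursive calls at each level.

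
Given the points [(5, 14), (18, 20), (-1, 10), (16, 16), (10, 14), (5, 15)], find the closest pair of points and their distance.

Computing all pairwise distances among 6 points:

d((5, 14), (18, 20)) = 14.3178
d((5, 14), (-1, 10)) = 7.2111
d((5, 14), (16, 16)) = 11.1803
d((5, 14), (10, 14)) = 5.0
d((5, 14), (5, 15)) = 1.0 <-- minimum
d((18, 20), (-1, 10)) = 21.4709
d((18, 20), (16, 16)) = 4.4721
d((18, 20), (10, 14)) = 10.0
d((18, 20), (5, 15)) = 13.9284
d((-1, 10), (16, 16)) = 18.0278
d((-1, 10), (10, 14)) = 11.7047
d((-1, 10), (5, 15)) = 7.8102
d((16, 16), (10, 14)) = 6.3246
d((16, 16), (5, 15)) = 11.0454
d((10, 14), (5, 15)) = 5.099

Closest pair: (5, 14) and (5, 15) with distance 1.0

The closest pair is (5, 14) and (5, 15) with Euclidean distance 1.0. For 6 points, brute-force pairwise comparison is shown above. For large n, the divide-and-conquer algorithm (sort by x, recurse on halves, check the dividing strip) achieves O(n log n).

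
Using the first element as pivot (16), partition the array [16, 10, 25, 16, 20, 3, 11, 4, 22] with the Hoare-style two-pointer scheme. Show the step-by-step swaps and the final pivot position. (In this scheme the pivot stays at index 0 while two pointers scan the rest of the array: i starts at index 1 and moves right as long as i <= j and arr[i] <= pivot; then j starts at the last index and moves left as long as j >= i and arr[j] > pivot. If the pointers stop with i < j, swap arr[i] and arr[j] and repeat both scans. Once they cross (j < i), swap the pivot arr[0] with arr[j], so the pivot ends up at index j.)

Hoare-style two-pointer partition with pivot = 16:

Initial array: [16, 10, 25, 16, 20, 3, 11, 4, 22]

Pointers start at i = 1, j = 8.
i stops at index 2 (arr[2]=25 > 16), j stops at index 7 (arr[7]=4 <= 16): swap arr[2] and arr[7], array becomes [16, 10, 4, 16, 20, 3, 11, 25, 22]
i stops at index 4 (arr[4]=20 > 16), j stops at index 6 (arr[6]=11 <= 16): swap arr[4] and arr[6], array becomes [16, 10, 4, 16, 11, 3, 20, 25, 22]
i ends at 6, j ends at 5: the pointers have crossed (j < i), so scanning stops.

Swap pivot arr[0] with arr[5] to place pivot at position 5: [3, 10, 4, 16, 11, 16, 20, 25, 22]
Pivot position: 5

After partitioning with pivot 16, the array becomes [3, 10, 4, 16, 11, 16, 20, 25, 22]. The pivot is placed at index 5. All elements to the left of the pivot are <= 16, and all elements to the right are > 16.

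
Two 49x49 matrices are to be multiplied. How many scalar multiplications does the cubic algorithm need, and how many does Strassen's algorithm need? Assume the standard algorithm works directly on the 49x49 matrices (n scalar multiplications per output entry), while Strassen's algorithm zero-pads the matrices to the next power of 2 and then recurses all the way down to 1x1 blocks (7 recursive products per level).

Matrix multiplication for 49x49 matrices:

Strassen's algorithm requires power-of-2 dimensions. Pad 49x49 to 64x64 (next power of 2).

Standard algorithm: 49^3 = 117649 multiplications
Strassen's algorithm: 7^(log2(64)) = 7^6 = 117649 multiplications
Savings: 117649 - 117649 = 0 multiplications

Standard: 117649 multiplications (49^3). Strassen: 117649 multiplications (7^6, after padding to 64x64). Strassen reduces 8 recursive multiplications to 7 at each level.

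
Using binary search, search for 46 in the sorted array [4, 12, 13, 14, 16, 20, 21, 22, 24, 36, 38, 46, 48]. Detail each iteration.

Binary search for 46 in [4, 12, 13, 14, 16, 20, 21, 22, 24, 36, 38, 46, 48]:

lo=0, hi=12, mid=6, arr[mid]=21 -> 21 < 46, search right half
lo=7, hi=12, mid=9, arr[mid]=36 -> 36 < 46, search right half
lo=10, hi=12, mid=11, arr[mid]=46 -> Found target at index 11!

Binary search finds 46 at index 11 after 3 comparisons. The search repeatedly halves the search space by comparing with the middle element.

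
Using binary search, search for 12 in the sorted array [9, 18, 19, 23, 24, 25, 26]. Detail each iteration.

Binary search for 12 in [9, 18, 19, 23, 24, 25, 26]:

lo=0, hi=6, mid=3, arr[mid]=23 -> 23 > 12, search left half
lo=0, hi=2, mid=1, arr[mid]=18 -> 18 > 12, search left half
lo=0, hi=0, mid=0, arr[mid]=9 -> 9 < 12, search right half
lo=1 > hi=0, target 12 not found

Binary search determines that 12 is not in the array after 3 comparisons. The search space was exhausted without finding the target.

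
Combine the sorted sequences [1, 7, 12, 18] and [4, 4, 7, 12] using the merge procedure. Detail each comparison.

Merging process:

Compare 1 vs 4: take 1 from left. Merged: [1]
Compare 7 vs 4: take 4 from right. Merged: [1, 4]
Compare 7 vs 4: take 4 from right. Merged: [1, 4, 4]
Compare 7 vs 7: take 7 from left. Merged: [1, 4, 4, 7]
Compare 12 vs 7: take 7 from right. Merged: [1, 4, 4, 7, 7]
Compare 12 vs 12: take 12 from left. Merged: [1, 4, 4, 7, 7, 12]
Compare 18 vs 12: take 12 from right. Merged: [1, 4, 4, 7, 7, 12, 12]
Append remaining from left: [18]. Merged: [1, 4, 4, 7, 7, 12, 12, 18]

Final merged array: [1, 4, 4, 7, 7, 12, 12, 18]
Total comparisons: 7

The merged array is [1, 4, 4, 7, 7, 12, 12, 18], requiring 7 comparisons. The merge step runs in O(n) time where n is the total number of elements.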